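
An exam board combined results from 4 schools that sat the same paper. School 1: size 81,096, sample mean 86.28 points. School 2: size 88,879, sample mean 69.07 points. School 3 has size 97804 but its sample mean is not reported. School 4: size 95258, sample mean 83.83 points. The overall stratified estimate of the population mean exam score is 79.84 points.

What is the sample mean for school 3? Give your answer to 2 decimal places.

N = 81096 + 88879 + 97804 + 95258 = 363037.
Overall total = μ·N = 79.84·363037 = 28984874.08.
Subtract the known strata: 81096·86.28 + 88879·69.07 + 95258·83.83 = 21121313.55.
Remaining total for school 3: 28984874.08 − 21121313.55 = 7863560.53.
Divide by its size: 7863560.53 / 97804 = 80.4012... → 80.40.

80.40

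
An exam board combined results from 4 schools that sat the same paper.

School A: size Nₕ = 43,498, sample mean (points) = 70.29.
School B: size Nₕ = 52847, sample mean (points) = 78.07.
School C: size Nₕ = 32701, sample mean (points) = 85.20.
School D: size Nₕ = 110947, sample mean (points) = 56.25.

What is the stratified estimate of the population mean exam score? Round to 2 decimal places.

67.54

x̄_st = (Σ Nₕx̄ₕ) / (Σ Nₕ) = (43498·70.29 + 52847·78.07 + 32701·85.20 + 110947·56.25) / 239993
= 16210133.66 / 239993 = 67.5442... → 67.54.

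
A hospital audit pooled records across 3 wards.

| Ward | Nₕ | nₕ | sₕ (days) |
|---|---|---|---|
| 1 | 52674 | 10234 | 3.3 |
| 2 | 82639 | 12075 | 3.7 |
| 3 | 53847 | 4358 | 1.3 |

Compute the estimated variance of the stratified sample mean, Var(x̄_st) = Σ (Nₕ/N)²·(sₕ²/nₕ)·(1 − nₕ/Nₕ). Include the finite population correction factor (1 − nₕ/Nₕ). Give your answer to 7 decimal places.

0.0002801

N = 189160. Term for each stratum: Wₕ²sₕ²/nₕ·(1−nₕ/Nₕ).
Var(x̄_st) = 0.0000664807 + 0.0001847677 + 0.0000288809 = 0.0002801293 → 0.0002801.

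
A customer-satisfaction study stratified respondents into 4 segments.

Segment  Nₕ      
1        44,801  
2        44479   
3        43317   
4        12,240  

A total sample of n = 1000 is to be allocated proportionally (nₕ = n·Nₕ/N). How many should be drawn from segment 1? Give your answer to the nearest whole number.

309

N = 44801 + 44479 + 43317 + 12240 = 144837.
n_1 = 1000·44801/144837 = 309.320... → 309.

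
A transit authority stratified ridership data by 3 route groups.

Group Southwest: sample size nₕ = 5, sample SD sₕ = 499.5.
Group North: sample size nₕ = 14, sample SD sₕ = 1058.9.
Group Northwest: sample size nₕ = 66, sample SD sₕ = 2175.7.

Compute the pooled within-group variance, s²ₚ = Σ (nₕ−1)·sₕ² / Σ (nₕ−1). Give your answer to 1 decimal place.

Southwest: (5−1)·499.5² = 4·249500.25 = 998001
North: (14−1)·1058.9² = 13·1121269.21 = 14576499.73
Northwest: (66−1)·2175.7² = 65·4733670.49 = 307688581.85
Numerator = 323263082.58; denominator = Σ(nₕ−1) = 82.
s²ₚ = 323263082.58/82 = 3942232.714... → 3942232.7.

3942232.7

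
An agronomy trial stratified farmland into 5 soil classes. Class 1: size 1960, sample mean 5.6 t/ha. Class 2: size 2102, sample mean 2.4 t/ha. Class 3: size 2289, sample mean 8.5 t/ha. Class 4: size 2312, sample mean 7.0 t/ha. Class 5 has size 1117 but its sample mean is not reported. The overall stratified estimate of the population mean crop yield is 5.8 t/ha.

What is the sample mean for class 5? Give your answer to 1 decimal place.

4.5

N = 1960 + 2102 + 2289 + 2312 + 1117 = 9780.
Overall total = μ·N = 5.8·9780 = 56724.
Subtract the known strata: 1960·5.6 + 2102·2.4 + 2289·8.5 + 2312·7.0 = 51661.3.
Remaining total for class 5: 56724 − 51661.3 = 5062.7.
Divide by its size: 5062.7 / 1117 = 4.532... → 4.5.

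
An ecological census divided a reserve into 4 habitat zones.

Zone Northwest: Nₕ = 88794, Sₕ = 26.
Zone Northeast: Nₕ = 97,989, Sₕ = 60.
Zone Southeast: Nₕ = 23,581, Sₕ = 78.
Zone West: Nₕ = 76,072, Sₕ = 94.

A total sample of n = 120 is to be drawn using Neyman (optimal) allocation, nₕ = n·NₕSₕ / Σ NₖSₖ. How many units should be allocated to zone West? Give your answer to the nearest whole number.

50

Σ NₕSₕ = 88794·26 + 97989·60 + 23581·78 + 76072·94 = 17178070.
Share for West: 7150768/17178070 = 0.41627.
n_West = 120 × 0.41627 = 49.953... → 50.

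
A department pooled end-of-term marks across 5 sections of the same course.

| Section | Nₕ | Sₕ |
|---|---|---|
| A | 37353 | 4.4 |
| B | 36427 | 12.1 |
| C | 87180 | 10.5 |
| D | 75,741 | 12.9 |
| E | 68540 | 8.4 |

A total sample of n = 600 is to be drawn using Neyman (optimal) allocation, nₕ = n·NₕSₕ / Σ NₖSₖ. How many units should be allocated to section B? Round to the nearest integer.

A: NₕSₕ = 37353·4.4 = 164353.2
B: NₕSₕ = 36427·12.1 = 440766.7
C: NₕSₕ = 87180·10.5 = 915390
D: NₕSₕ = 75741·12.9 = 977058.9
E: NₕSₕ = 68540·8.4 = 575736
Σ NₕSₕ = 3073304.8.
n_B = 600·440766.7/3073304.8 = 86.051... → 86.

86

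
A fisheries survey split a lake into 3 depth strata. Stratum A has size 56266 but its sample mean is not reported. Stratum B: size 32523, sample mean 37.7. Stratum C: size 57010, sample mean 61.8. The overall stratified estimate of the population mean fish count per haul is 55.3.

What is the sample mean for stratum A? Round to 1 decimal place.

58.9

Σ Nₕx̄ₕ = N·μ, so 56266·x̄_A = 145799·55.3 − (32523·37.7 + 57010·61.8).
= 8062684.7 − 4749335.1 = 3313349.6.
x̄_A = 3313349.6 / 56266 = 58.887... → 58.9.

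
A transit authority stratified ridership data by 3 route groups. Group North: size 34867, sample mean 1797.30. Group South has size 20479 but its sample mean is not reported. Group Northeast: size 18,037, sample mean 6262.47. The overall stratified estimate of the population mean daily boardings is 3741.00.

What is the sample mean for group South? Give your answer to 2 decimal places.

4829.49

N = 34867 + 20479 + 18037 = 73383.
Overall total = μ·N = 3741.00·73383 = 274525803.
Subtract the known strata: 34867·1797.30 + 18037·6262.47 = 175622630.49.
Remaining total for group South: 274525803 − 175622630.49 = 98903172.51.
Divide by its size: 98903172.51 / 20479 = 4829.4923... → 4829.49.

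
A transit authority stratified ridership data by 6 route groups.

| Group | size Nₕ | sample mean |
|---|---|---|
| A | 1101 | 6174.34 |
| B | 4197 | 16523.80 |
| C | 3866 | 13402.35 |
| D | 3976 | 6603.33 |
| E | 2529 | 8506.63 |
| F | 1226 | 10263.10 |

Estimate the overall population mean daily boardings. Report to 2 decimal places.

11146.05

N = 16895; weights Wₕ = Nₕ/N = (0.0652, 0.2484, 0.2288, 0.2353, 0.1497, 0.0726).
x̄_st = Σ Wₕ·x̄ₕ = 0.0652·6174.34 + 0.2484·16523.80 + 0.2288·13402.35 + 0.2353·6603.33 + 0.1497·8506.63 + 0.0726·10263.10 ≈ 11146.0485...
→ 11146.05.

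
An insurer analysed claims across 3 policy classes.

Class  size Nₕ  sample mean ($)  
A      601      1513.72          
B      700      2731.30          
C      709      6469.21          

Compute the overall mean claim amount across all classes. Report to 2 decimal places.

3685.73

N = 2010; weights Wₕ = Nₕ/N = (0.2990, 0.3483, 0.3527).
x̄_st = Σ Wₕ·x̄ₕ = 0.2990·1513.72 + 0.3483·2731.30 + 0.3527·6469.21 ≈ 3685.7341...
→ 3685.73.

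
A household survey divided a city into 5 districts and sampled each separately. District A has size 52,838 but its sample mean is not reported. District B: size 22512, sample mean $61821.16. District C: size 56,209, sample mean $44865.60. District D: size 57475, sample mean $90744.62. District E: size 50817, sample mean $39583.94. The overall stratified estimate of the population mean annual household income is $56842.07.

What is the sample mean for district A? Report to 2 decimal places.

N = 52838 + 22512 + 56209 + 57475 + 50817 = 239851.
Overall total = μ·N = 56842.07·239851 = 13633627331.57.
Subtract the known strata: 22512·61821.16 + 56209·44865.60 + 57475·90744.62 + 50817·39583.94 = 11140652577.8.
Remaining total for district A: 13633627331.57 − 11140652577.8 = 2492974753.77.
Divide by its size: 2492974753.77 / 52838 = 47181.4746... → 47181.47.

47181.47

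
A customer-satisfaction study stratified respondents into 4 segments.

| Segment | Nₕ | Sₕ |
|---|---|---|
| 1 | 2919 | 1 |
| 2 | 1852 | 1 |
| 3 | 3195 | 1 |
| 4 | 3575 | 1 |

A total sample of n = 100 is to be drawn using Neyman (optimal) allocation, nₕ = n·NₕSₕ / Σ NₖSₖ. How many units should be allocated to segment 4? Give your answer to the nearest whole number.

Σ NₕSₕ = 2919·1 + 1852·1 + 3195·1 + 3575·1 = 11541.
Share for 4: 3575/11541 = 0.30977.
n_4 = 100 × 0.30977 = 30.977... → 31.

31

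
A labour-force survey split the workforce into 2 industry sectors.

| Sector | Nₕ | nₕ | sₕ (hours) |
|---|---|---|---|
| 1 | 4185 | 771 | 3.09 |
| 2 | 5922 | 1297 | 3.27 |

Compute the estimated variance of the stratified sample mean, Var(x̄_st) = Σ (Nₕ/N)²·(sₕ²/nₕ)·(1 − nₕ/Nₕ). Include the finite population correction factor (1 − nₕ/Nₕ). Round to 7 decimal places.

N = 10107. Term for each stratum: Wₕ²sₕ²/nₕ·(1−nₕ/Nₕ).
Var(x̄_st) = 0.0017321162 + 0.0022105031 = 0.0039426194 → 0.0039426.

0.0039426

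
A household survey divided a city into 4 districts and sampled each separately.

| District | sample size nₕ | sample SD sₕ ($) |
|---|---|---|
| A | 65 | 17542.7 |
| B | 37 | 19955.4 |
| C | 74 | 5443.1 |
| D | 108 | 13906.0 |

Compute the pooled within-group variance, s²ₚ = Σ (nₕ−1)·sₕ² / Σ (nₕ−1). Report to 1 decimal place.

203163319.3

A: (65−1)·17542.7² = 64·307746323.29 = 19695764690.56
B: (37−1)·19955.4² = 36·398217989.16 = 14335847609.76
C: (74−1)·5443.1² = 73·29627337.61 = 2162795645.53
D: (108−1)·13906.0² = 107·193376836 = 20691321452
Numerator = 56885729397.85; denominator = Σ(nₕ−1) = 280.
s²ₚ = 56885729397.85/280 = 203163319.278... → 203163319.3.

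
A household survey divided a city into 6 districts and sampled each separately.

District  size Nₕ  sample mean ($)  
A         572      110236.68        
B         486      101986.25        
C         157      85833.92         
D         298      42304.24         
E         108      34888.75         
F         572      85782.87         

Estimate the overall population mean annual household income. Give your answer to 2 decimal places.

87341.12

N = 572 + 486 + 157 + 298 + 108 + 572 = 2193.
Weight each subgroup mean by Nₕ/N and sum.
Σ Nₕx̄ₕ = 572·110236.68 + 486·101986.25 + 157·85833.92 + 298·42304.24 + 108·34888.75 + 572·85782.87 = 63055380.96 + 49565317.5 + 13475925.44 + 12606663.52 + 3767985 + 49067801.64 = 191539074.06.
Divide by N: 191539074.06 / 2193 = 87341.1190... → 87341.12.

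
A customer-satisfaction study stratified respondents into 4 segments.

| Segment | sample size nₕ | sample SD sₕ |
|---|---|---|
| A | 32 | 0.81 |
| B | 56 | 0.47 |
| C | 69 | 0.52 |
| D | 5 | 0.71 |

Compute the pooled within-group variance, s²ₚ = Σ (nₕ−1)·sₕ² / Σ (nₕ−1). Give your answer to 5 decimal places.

0.33476

Degrees of freedom: 31 + 55 + 68 + 4 = 158.
Σ(nₕ−1)sₕ² = 31·0.6561 + 55·0.2209 + 68·0.2704 + 4·0.5041 = 52.8922.
s²ₚ = 52.8922 / 158 = 0.3347608... → 0.33476.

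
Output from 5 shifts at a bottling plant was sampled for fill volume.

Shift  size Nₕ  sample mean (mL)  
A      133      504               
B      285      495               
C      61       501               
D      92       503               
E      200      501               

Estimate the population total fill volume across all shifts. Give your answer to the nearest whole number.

385144

A: 133·504 = 67032
B: 285·495 = 141075
C: 61·501 = 30561
D: 92·503 = 46276
E: 200·501 = 100200
τ̂ = Σ Nₕx̄ₕ = 385144.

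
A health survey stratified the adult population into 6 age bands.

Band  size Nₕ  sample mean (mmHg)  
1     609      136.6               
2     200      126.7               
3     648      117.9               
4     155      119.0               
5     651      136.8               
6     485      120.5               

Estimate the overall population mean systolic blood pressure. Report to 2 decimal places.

N = 2748; weights Wₕ = Nₕ/N = (0.2216, 0.0728, 0.2358, 0.0564, 0.2369, 0.1765).
x̄_st = Σ Wₕ·x̄ₕ = 0.2216·136.6 + 0.0728·126.7 + 0.2358·117.9 + 0.0564·119.0 + 0.2369·136.8 + 0.1765·120.5 ≈ 127.6830...
→ 127.68.

127.68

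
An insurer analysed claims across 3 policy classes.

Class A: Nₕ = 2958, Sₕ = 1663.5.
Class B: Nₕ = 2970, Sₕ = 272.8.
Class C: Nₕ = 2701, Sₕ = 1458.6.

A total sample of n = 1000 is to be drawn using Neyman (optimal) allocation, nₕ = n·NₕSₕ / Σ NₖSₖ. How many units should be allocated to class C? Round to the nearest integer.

A: NₕSₕ = 2958·1663.5 = 4920633
B: NₕSₕ = 2970·272.8 = 810216
C: NₕSₕ = 2701·1458.6 = 3939678.6
Σ NₕSₕ = 9670527.6.
n_C = 1000·3939678.6/9670527.6 = 407.390... → 407.

407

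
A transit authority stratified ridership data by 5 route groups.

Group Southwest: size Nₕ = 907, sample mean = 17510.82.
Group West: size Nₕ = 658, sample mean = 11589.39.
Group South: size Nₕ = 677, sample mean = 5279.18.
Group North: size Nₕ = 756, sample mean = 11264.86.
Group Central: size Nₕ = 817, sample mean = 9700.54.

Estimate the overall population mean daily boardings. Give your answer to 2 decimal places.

11408.57

N = 907 + 658 + 677 + 756 + 817 = 3815.
Overall mean = Σ (Nₕ/N)·x̄ₕ — weight by population share, not a simple average.
Σ Nₕx̄ₕ = 907·17510.82 + 658·11589.39 + 677·5279.18 + 756·11264.86 + 817·9700.54 = 15882313.74 + 7625818.62 + 3574004.86 + 8516234.16 + 7925341.18 = 43523712.56.
Divide by N: 43523712.56 / 3815 = 11408.5747... → 11408.57.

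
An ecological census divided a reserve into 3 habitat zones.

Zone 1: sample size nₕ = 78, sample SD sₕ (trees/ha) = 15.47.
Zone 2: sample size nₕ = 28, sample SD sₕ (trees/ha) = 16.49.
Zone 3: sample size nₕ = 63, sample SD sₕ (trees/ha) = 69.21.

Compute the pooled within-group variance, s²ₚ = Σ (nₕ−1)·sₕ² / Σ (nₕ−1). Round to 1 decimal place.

1: (78−1)·15.47² = 77·239.3209 = 18427.7093
2: (28−1)·16.49² = 27·271.9201 = 7341.8427
3: (63−1)·69.21² = 62·4790.0241 = 296981.4942
Numerator = 322751.0462; denominator = Σ(nₕ−1) = 166.
s²ₚ = 322751.0462/166 = 1944.283... → 1944.3.

1944.3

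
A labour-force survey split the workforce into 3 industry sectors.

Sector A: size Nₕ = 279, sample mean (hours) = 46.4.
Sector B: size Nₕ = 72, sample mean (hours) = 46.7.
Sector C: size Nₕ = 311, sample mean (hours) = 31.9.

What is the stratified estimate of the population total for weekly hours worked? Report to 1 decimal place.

Estimate total by summing Nₕ·x̄ₕ over strata.
279·46.4 + 72·46.7 + 311·31.9 = 12945.6 + 3362.4 + 9920.9 = 26228.9.

26228.9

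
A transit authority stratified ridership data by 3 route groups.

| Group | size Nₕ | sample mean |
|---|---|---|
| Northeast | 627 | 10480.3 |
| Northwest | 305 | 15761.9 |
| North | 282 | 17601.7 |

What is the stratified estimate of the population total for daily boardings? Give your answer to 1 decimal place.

Northeast: 627·10480.3 = 6571148.1
Northwest: 305·15761.9 = 4807379.5
North: 282·17601.7 = 4963679.4
τ̂ = Σ Nₕx̄ₕ = 16342207.0.

16342207.0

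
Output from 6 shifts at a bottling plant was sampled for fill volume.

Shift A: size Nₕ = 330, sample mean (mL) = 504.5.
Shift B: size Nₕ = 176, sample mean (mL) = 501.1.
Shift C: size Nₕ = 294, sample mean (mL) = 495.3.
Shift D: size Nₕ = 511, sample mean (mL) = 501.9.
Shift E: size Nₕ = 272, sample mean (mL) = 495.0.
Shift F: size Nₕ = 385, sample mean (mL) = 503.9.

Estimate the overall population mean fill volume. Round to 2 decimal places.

500.72

N = 330 + 176 + 294 + 511 + 272 + 385 = 1968.
Weight each subgroup mean by Nₕ/N and sum.
Σ Nₕx̄ₕ = 330·504.5 + 176·501.1 + 294·495.3 + 511·501.9 + 272·495.0 + 385·503.9 = 166485 + 88193.6 + 145618.2 + 256470.9 + 134640 + 194001.5 = 985409.2.
Divide by N: 985409.2 / 1968 = 500.7161... → 500.72.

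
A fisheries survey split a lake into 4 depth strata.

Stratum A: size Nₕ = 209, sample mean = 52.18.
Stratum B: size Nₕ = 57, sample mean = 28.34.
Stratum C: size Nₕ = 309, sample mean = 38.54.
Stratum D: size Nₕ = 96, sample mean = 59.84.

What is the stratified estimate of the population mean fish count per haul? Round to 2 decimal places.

x̄_st = (Σ Nₕx̄ₕ) / (Σ Nₕ) = (209·52.18 + 57·28.34 + 309·38.54 + 96·59.84) / 671
= 30174.5 / 671 = 44.9694... → 44.97.

44.97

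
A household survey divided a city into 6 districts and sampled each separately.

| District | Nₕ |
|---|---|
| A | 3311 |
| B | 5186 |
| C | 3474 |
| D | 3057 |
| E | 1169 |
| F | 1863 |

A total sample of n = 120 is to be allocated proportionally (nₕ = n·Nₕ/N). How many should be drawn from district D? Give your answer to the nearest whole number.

N = 3311 + 5186 + 3474 + 3057 + 1169 + 1863 = 18060.
n_D = 120·3057/18060 = 20.312... → 20.

20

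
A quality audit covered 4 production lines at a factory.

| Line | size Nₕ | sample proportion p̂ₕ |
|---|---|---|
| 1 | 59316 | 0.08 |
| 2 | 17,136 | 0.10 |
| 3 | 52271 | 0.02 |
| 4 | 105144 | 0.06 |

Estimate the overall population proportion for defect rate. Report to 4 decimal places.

0.0591

Wₕ = Nₕ/N with N = 233867: 0.2536, 0.0733, 0.2235, 0.4496.
p̂_st = 0.2536·0.08 + 0.0733·0.10 + 0.2235·0.02 + 0.4496·0.06 ≈ 0.059063... → 0.0591.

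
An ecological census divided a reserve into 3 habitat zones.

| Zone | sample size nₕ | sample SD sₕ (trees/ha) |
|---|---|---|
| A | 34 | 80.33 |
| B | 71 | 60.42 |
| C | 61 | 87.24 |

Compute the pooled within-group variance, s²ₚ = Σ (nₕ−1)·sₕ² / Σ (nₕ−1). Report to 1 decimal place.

A: (34−1)·80.33² = 33·6452.9089 = 212945.9937
B: (71−1)·60.42² = 70·3650.5764 = 255540.348
C: (61−1)·87.24² = 60·7610.8176 = 456649.056
Numerator = 925135.3977; denominator = Σ(nₕ−1) = 163.
s²ₚ = 925135.3977/163 = 5675.677... → 5675.7.

5675.7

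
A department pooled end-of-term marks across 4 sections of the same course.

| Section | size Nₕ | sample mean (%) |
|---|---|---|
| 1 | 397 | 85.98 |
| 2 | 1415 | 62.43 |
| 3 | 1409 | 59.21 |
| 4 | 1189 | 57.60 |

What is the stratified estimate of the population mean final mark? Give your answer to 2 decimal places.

N = 4410; weights Wₕ = Nₕ/N = (0.0900, 0.3209, 0.3195, 0.2696).
x̄_st = Σ Wₕ·x̄ₕ = 0.0900·85.98 + 0.3209·62.43 + 0.3195·59.21 + 0.2696·57.60 ≈ 62.2190...
→ 62.22.

62.22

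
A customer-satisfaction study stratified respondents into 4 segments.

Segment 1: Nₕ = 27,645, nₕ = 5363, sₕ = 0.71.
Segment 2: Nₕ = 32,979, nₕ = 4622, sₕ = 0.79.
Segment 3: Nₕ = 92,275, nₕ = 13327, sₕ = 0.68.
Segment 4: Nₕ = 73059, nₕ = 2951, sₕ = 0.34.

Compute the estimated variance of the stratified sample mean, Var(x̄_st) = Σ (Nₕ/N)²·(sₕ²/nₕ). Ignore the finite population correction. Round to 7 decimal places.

0.0000142

N = 225958; Wₕ = Nₕ/N.
segment 1: (27645/225958)²·0.71²/5363 = 0.0000014070
segment 2: (32979/225958)²·0.79²/4622 = 0.0000028764
segment 3: (92275/225958)²·0.68²/13327 = 0.0000057863
segment 4: (73059/225958)²·0.34²/2951 = 0.0000040953
Sum = 0.0000141649 → 0.0000142.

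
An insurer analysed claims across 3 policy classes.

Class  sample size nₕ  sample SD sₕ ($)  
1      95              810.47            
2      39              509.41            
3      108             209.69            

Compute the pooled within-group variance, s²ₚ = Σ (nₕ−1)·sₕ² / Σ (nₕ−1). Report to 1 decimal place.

Degrees of freedom: 94 + 38 + 107 = 239.
Σ(nₕ−1)sₕ² = 94·656861.6209 + 38·259498.5481 + 107·43969.8961 = 76310716.0751.
s²ₚ = 76310716.0751 / 239 = 319291.699... → 319291.7.

319291.7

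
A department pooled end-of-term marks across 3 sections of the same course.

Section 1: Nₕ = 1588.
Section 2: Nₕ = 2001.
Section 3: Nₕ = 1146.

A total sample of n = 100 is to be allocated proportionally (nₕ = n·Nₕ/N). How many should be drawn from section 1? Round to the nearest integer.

34

N = 1588 + 2001 + 1146 = 4735.
n_1 = 100·1588/4735 = 33.537... → 34.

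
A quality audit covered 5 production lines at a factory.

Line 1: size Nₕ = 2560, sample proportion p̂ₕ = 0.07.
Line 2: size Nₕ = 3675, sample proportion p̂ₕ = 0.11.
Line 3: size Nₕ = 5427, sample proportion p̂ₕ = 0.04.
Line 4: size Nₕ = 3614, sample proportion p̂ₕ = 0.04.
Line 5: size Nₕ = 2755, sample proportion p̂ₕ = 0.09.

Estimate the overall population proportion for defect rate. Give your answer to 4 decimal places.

0.0662

N = 2560 + 3675 + 5427 + 3614 + 2755 = 18031.
Overall proportion = Σ (Nₕ/N)·p̂ₕ.
Σ Nₕp̂ₕ = 179.2 + 404.25 + 217.08 + 144.56 + 247.95 = 1193.04.
1193.04 / 18031 = 0.066166... → 0.0662.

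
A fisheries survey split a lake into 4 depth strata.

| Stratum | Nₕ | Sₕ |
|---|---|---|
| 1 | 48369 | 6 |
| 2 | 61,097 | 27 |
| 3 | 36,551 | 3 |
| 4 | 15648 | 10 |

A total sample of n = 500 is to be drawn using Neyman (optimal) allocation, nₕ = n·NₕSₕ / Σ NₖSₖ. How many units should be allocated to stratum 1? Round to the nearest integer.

Σ NₕSₕ = 48369·6 + 61097·27 + 36551·3 + 15648·10 = 2205966.
Share for 1: 290214/2205966 = 0.13156.
n_1 = 500 × 0.13156 = 65.779... → 66.

66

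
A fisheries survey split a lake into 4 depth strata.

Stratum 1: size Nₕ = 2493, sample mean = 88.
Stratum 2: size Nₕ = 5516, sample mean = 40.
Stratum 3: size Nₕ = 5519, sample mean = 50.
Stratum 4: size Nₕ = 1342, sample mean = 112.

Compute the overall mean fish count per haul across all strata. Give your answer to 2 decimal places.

58.26

N = 14870; weights Wₕ = Nₕ/N = (0.1677, 0.3709, 0.3711, 0.0902).
x̄_st = Σ Wₕ·x̄ₕ = 0.1677·88 + 0.3709·40 + 0.3711·50 + 0.0902·112 ≈ 58.2568...
→ 58.26.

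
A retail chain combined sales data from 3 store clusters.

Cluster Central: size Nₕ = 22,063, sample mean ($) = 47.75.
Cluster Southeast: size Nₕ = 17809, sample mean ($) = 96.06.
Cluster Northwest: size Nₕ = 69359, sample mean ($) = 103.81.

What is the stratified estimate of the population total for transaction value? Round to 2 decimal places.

9964398.58

Central: 22063·47.75 = 1053508.25
Southeast: 17809·96.06 = 1710732.54
Northwest: 69359·103.81 = 7200157.79
τ̂ = Σ Nₕx̄ₕ = 9964398.58.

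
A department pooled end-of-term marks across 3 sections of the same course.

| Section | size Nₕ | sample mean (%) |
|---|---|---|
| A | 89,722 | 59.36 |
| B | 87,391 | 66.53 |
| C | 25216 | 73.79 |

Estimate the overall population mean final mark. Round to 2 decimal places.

x̄_st = (Σ Nₕx̄ₕ) / (Σ Nₕ) = (89722·59.36 + 87391·66.53 + 25216·73.79) / 202329
= 13000709.79 / 202329 = 64.2553... → 64.26.

64.26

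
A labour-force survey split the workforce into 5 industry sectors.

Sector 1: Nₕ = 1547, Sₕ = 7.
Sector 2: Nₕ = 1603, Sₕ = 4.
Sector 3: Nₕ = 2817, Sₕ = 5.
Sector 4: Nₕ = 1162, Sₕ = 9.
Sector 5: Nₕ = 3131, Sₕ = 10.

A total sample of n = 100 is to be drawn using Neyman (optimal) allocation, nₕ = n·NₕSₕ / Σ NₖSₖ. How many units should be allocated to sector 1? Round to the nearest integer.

1: NₕSₕ = 1547·7 = 10829
2: NₕSₕ = 1603·4 = 6412
3: NₕSₕ = 2817·5 = 14085
4: NₕSₕ = 1162·9 = 10458
5: NₕSₕ = 3131·10 = 31310
Σ NₕSₕ = 73094.
n_1 = 100·10829/73094 = 14.815... → 15.

15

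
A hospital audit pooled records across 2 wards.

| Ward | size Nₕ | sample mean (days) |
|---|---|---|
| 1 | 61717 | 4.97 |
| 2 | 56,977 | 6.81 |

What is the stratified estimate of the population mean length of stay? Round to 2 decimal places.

x̄_st = (Σ Nₕx̄ₕ) / (Σ Nₕ) = (61717·4.97 + 56977·6.81) / 118694
= 694746.86 / 118694 = 5.8533... → 5.85.

5.85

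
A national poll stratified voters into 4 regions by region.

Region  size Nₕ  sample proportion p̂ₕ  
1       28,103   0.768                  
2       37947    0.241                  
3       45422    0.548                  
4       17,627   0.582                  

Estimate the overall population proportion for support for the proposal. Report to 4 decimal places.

0.5103

Wₕ = Nₕ/N with N = 129099: 0.2177, 0.2939, 0.3518, 0.1365.
p̂_st = 0.2177·0.768 + 0.2939·0.241 + 0.3518·0.548 + 0.1365·0.582 ≈ 0.510294... → 0.5103.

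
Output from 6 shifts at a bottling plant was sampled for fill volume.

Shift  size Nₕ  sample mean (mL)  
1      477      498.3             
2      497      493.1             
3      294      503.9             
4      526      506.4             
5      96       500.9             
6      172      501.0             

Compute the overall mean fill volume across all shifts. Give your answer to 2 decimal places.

N = 477 + 497 + 294 + 526 + 96 + 172 = 2062.
Weight each subgroup mean by Nₕ/N and sum.
Σ Nₕx̄ₕ = 477·498.3 + 497·493.1 + 294·503.9 + 526·506.4 + 96·500.9 + 172·501.0 = 237689.1 + 245070.7 + 148146.6 + 266366.4 + 48086.4 + 86172 = 1031531.2.
Divide by N: 1031531.2 / 2062 = 500.2576... → 500.26.

500.26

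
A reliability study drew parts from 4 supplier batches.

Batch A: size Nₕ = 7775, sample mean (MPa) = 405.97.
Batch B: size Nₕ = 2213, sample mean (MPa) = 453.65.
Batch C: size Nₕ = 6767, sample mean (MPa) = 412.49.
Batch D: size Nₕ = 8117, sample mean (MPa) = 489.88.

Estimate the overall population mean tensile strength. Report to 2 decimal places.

x̄_st = (Σ Nₕx̄ₕ) / (Σ Nₕ) = (7775·405.97 + 2213·453.65 + 6767·412.49 + 8117·489.88) / 24872
= 10928019.99 / 24872 = 439.3704... → 439.37.

439.37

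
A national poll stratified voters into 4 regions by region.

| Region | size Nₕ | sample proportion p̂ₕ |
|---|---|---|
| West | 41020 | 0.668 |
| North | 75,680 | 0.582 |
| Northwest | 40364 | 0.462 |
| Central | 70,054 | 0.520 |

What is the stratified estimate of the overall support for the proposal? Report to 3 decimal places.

0.557

N = 41020 + 75680 + 40364 + 70054 = 227118.
Overall proportion = Σ (Nₕ/N)·p̂ₕ.
Σ Nₕp̂ₕ = 27401.36 + 44045.76 + 18648.168 + 36428.08 = 126523.368.
126523.368 / 227118 = 0.55708... → 0.557.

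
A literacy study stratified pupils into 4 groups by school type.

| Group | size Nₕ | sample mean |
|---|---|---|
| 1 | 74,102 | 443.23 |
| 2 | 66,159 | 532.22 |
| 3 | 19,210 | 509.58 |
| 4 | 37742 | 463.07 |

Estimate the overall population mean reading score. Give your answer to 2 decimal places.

483.34

N = 197213; weights Wₕ = Nₕ/N = (0.3757, 0.3355, 0.0974, 0.1914).
x̄_st = Σ Wₕ·x̄ₕ = 0.3757·443.23 + 0.3355·532.22 + 0.0974·509.58 + 0.1914·463.07 ≈ 483.3434...
→ 483.34.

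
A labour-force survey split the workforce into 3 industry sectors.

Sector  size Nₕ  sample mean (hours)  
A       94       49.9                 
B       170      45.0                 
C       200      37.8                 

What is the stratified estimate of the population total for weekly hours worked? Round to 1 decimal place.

Estimate total by summing Nₕ·x̄ₕ over strata.
94·49.9 + 170·45.0 + 200·37.8 = 4690.6 + 7650 + 7560 = 19900.6.

19900.6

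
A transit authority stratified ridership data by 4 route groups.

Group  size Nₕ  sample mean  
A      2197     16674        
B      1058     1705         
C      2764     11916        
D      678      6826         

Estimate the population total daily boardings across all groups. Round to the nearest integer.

76000520

A: 2197·16674 = 36632778
B: 1058·1705 = 1803890
C: 2764·11916 = 32935824
D: 678·6826 = 4628028
τ̂ = Σ Nₕx̄ₕ = 76000520.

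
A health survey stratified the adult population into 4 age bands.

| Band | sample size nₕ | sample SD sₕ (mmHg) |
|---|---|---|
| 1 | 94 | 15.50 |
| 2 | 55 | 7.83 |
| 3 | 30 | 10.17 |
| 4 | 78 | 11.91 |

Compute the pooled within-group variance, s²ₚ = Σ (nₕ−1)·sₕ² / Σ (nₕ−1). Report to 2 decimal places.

156.43

Degrees of freedom: 93 + 54 + 29 + 77 = 253.
Σ(nₕ−1)sₕ² = 93·240.25 + 54·61.3089 + 29·103.4289 + 77·141.8481 = 39575.6724.
s²ₚ = 39575.6724 / 253 = 156.4256... → 156.43.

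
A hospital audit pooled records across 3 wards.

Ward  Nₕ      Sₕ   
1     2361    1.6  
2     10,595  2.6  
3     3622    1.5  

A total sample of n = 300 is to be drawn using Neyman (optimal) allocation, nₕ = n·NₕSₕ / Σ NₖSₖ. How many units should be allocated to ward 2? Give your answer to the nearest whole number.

225

Σ NₕSₕ = 2361·1.6 + 10595·2.6 + 3622·1.5 = 36757.6.
Share for 2: 27547/36757.6 = 0.74942.
n_2 = 300 × 0.74942 = 224.827... → 225.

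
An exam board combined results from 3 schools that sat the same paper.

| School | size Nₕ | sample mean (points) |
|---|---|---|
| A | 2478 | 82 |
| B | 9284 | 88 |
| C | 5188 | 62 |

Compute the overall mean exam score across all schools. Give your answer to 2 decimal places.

79.16

N = 16950; weights Wₕ = Nₕ/N = (0.1462, 0.5477, 0.3061).
x̄_st = Σ Wₕ·x̄ₕ = 0.1462·82 + 0.5477·88 + 0.3061·62 ≈ 79.1648...
→ 79.16.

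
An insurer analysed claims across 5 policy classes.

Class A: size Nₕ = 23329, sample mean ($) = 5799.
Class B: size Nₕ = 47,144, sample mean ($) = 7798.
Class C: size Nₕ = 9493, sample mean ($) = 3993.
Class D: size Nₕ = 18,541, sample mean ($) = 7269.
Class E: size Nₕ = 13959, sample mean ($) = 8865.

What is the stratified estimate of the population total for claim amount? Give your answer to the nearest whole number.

Population total = Σ Nₕ·x̄ₕ (each stratum's size times its mean).
23329·5799 + 47144·7798 + 9493·3993 + 18541·7269 + 13959·8865 = 135284871 + 367628912 + 37905549 + 134774529 + 123746535 = 799340396.

799340396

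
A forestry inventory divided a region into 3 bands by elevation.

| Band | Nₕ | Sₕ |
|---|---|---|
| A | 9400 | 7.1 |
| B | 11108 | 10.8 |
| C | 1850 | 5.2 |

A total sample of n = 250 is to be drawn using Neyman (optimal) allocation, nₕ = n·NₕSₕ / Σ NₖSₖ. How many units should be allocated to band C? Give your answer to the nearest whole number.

12

Σ NₕSₕ = 9400·7.1 + 11108·10.8 + 1850·5.2 = 196326.4.
Share for C: 9620/196326.4 = 0.04900.
n_C = 250 × 0.04900 = 12.250... → 12.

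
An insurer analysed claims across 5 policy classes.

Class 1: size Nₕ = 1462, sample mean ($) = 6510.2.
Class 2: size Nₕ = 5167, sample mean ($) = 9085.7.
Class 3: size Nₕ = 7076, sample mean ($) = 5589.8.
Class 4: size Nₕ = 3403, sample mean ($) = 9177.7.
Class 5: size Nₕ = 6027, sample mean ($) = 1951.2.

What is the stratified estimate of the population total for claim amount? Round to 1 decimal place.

139008744.6

1: 1462·6510.2 = 9517912.4
2: 5167·9085.7 = 46945811.9
3: 7076·5589.8 = 39553424.8
4: 3403·9177.7 = 31231713.1
5: 6027·1951.2 = 11759882.4
τ̂ = Σ Nₕx̄ₕ = 139008744.6.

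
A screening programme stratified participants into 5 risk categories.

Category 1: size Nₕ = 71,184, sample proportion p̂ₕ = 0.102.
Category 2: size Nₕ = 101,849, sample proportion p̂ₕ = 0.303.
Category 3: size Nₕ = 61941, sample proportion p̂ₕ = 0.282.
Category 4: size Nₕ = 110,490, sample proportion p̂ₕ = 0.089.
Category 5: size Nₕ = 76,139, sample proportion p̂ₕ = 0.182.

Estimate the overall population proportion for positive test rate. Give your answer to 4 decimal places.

N = 71184 + 101849 + 61941 + 110490 + 76139 = 421603.
Overall proportion = Σ (Nₕ/N)·p̂ₕ.
Σ Nₕp̂ₕ = 7260.768 + 30860.247 + 17467.362 + 9833.61 + 13857.298 = 79279.285.
79279.285 / 421603 = 0.188043... → 0.1880.

0.1880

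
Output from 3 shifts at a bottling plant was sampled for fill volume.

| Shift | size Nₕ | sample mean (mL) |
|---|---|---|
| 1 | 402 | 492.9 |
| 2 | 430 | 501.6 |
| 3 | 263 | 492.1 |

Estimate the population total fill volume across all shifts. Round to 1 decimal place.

1: 402·492.9 = 198145.8
2: 430·501.6 = 215688
3: 263·492.1 = 129422.3
τ̂ = Σ Nₕx̄ₕ = 543256.1.

543256.1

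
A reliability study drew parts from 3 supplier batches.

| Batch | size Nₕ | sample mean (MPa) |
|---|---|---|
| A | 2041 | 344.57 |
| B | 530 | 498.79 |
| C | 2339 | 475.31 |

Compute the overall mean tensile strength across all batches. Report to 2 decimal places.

423.50

N = 4910; weights Wₕ = Nₕ/N = (0.4157, 0.1079, 0.4764).
x̄_st = Σ Wₕ·x̄ₕ = 0.4157·344.57 + 0.1079·498.79 + 0.4764·475.31 ≈ 423.4982...
→ 423.50.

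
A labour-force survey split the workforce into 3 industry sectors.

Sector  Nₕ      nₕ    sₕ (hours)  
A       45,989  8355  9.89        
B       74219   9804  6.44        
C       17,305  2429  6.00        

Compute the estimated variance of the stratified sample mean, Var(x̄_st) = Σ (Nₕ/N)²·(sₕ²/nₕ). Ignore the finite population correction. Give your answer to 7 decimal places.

0.0027764

N = 137513; Wₕ = Nₕ/N.
sector A: (45989/137513)²·9.89²/8355 = 0.0013093825
sector B: (74219/137513)²·6.44²/9804 = 0.0012322849
sector C: (17305/137513)²·6.00²/2429 = 0.0002347095
Sum = 0.0027763769 → 0.0027764.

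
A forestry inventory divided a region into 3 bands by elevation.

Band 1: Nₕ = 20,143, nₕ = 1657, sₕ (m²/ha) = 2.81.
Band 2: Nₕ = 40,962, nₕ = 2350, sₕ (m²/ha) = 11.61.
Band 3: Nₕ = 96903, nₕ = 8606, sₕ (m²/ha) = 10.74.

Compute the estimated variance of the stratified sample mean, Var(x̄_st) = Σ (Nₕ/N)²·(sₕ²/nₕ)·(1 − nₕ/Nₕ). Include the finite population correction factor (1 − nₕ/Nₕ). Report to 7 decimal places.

N = 158008; Wₕ = Nₕ/N.
band 1: (20143/158008)²·2.81²/1657·(1 − 1657/20143) = 0.0000710721
band 2: (40962/158008)²·11.61²/2350·(1 − 2350/40962) = 0.0036336398
band 3: (96903/158008)²·10.74²/8606·(1 − 8606/96903) = 0.0045933786
Sum = 0.0082980905 → 0.0082981.

0.0082981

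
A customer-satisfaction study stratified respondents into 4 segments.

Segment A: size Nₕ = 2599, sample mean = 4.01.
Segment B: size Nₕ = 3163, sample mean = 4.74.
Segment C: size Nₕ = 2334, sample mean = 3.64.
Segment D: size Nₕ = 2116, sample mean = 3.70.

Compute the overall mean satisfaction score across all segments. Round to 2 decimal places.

N = 2599 + 3163 + 2334 + 2116 = 10212.
Weight each subgroup mean by Nₕ/N and sum.
Σ Nₕx̄ₕ = 2599·4.01 + 3163·4.74 + 2334·3.64 + 2116·3.70 = 10421.99 + 14992.62 + 8495.76 + 7829.2 = 41739.57.
Divide by N: 41739.57 / 10212 = 4.0873... → 4.09.

4.09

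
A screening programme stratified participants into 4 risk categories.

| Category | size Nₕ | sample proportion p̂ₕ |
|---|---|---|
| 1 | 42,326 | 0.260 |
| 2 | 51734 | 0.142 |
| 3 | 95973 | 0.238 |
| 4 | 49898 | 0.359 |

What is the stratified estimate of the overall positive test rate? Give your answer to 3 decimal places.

Wₕ = Nₕ/N with N = 239931: 0.1764, 0.2156, 0.4000, 0.2080.
p̂_st = 0.1764·0.260 + 0.2156·0.142 + 0.4000·0.238 + 0.2080·0.359 ≈ 0.24635... → 0.246.

0.246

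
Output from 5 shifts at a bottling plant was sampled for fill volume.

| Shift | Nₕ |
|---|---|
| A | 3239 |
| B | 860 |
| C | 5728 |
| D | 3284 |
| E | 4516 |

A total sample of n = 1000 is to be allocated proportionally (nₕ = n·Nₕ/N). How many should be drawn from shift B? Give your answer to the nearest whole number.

N = 3239 + 860 + 5728 + 3284 + 4516 = 17627.
n_B = 1000·860/17627 = 48.789... → 49.

49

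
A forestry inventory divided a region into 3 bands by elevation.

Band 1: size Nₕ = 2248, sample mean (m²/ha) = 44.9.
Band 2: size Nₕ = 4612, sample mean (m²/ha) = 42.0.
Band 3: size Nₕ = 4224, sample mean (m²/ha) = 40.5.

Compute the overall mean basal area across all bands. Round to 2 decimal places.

42.02

N = 2248 + 4612 + 4224 = 11084.
Overall mean = Σ (Nₕ/N)·x̄ₕ — weight by population share, not a simple average.
Σ Nₕx̄ₕ = 2248·44.9 + 4612·42.0 + 4224·40.5 = 100935.2 + 193704 + 171072 = 465711.2.
Divide by N: 465711.2 / 11084 = 42.0165... → 42.02.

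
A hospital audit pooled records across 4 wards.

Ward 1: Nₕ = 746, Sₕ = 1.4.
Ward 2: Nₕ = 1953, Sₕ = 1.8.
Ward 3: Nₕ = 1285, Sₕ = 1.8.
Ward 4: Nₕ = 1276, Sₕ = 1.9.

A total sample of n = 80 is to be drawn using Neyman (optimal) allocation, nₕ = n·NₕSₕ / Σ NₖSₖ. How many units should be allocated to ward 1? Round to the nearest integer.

9

Σ NₕSₕ = 746·1.4 + 1953·1.8 + 1285·1.8 + 1276·1.9 = 9297.2.
Share for 1: 1044.4/9297.2 = 0.11233.
n_1 = 80 × 0.11233 = 8.987... → 9.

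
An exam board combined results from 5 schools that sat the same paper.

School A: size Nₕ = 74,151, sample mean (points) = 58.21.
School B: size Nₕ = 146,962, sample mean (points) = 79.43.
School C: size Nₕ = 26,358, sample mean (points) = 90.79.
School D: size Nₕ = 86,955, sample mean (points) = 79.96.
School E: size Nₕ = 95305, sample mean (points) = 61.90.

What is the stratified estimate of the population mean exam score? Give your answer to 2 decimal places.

72.68

N = 429731; weights Wₕ = Nₕ/N = (0.1726, 0.3420, 0.0613, 0.2023, 0.2218).
x̄_st = Σ Wₕ·x̄ₕ = 0.1726·58.21 + 0.3420·79.43 + 0.0613·90.79 + 0.2023·79.96 + 0.2218·61.90 ≈ 72.6847...
→ 72.68.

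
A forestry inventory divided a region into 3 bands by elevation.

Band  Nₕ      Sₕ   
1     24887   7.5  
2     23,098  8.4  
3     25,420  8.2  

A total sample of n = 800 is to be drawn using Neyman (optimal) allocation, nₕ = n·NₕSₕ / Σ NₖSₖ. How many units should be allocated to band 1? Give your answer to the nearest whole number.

253

Σ NₕSₕ = 24887·7.5 + 23098·8.4 + 25420·8.2 = 589119.7.
Share for 1: 186652.5/589119.7 = 0.31683.
n_1 = 800 × 0.31683 = 253.466... → 253.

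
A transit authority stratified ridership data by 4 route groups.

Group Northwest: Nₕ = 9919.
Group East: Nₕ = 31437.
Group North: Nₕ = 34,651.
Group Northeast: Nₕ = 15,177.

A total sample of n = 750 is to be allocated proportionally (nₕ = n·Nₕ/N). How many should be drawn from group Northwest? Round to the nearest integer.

82

Share of group Northwest = 9919/91184 = 0.10878.
Allocate 750 × 0.10878 = 81.585... → 82.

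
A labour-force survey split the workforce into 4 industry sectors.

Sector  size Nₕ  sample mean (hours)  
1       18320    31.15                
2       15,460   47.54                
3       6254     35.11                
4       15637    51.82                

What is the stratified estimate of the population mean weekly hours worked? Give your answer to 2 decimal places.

41.95

x̄_st = (Σ Nₕx̄ₕ) / (Σ Nₕ) = (18320·31.15 + 15460·47.54 + 6254·35.11 + 15637·51.82) / 55671
= 2335523.68 / 55671 = 41.9522... → 41.95.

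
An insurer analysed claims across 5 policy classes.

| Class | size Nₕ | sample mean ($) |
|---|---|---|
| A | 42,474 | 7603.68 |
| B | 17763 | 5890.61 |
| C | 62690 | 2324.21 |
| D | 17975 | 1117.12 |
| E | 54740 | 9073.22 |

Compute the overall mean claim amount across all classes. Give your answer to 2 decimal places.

N = 42474 + 17763 + 62690 + 17975 + 54740 = 195642.
The stratified mean weights each stratum mean by its population share Nₕ/N.
Σ Nₕx̄ₕ = 42474·7603.68 + 17763·5890.61 + 62690·2324.21 + 17975·1117.12 + 54740·9073.22 = 322958704.32 + 104634905.43 + 145704724.9 + 20080232 + 496668062.8 = 1090046629.45.
Divide by N: 1090046629.45 / 195642 = 5571.6392... → 5571.64.

5571.64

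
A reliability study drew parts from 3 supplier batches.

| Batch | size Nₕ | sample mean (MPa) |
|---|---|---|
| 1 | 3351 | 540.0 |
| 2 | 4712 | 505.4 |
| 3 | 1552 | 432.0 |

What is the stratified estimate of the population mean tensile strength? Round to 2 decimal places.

505.61

N = 3351 + 4712 + 1552 = 9615.
Weight each subgroup mean by Nₕ/N and sum.
Σ Nₕx̄ₕ = 3351·540.0 + 4712·505.4 + 1552·432.0 = 1809540 + 2381444.8 + 670464 = 4861448.8.
Divide by N: 4861448.8 / 9615 = 505.6109... → 505.61.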